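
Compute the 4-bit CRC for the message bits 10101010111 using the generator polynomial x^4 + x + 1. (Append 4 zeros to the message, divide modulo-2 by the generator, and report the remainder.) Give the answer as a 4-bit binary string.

1101

Append 4 zeros: 101010101110000. Divide by 10011 (XOR where the leading bit is 1):
  pos 0: 10101 XOR 10011 = 00110
  pos 2: 11001 XOR 10011 = 01010
  pos 3: 10100 XOR 10011 = 00111
  pos 5: 11111 XOR 10011 = 01100
  pos 6: 11001 XOR 10011 = 01010
  pos 7: 10100 XOR 10011 = 00111
  pos 9: 11100 XOR 10011 = 01111
  pos 10: 11110 XOR 10011 = 01101
Remainder (last 4 bits) = 1101. This is the CRC / FCS.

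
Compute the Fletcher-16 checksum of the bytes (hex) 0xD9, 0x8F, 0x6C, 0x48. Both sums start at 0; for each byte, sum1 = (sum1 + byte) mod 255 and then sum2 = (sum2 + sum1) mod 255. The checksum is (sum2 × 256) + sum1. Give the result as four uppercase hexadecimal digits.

371E

Running sums (mod 255):
  after byte 0 (0xD9): sum1=217, sum2=217
  after byte 1 (0x8F): sum1=105, sum2=67
  after byte 2 (0x6C): sum1=213, sum2=25
  after byte 3 (0x48): sum1=30, sum2=55
Checksum = sum2·256 + sum1 = 55·256 + 30 = 14110 = 0x371E.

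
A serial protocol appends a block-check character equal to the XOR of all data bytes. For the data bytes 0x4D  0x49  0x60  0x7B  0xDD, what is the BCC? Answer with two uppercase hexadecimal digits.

XOR the bytes together:
  start with 0x4D
  0x4D ⊕ 0x49 = 0x04
  0x04 ⊕ 0x60 = 0x64
  0x64 ⊕ 0x7B = 0x1F
  0x1F ⊕ 0xDD = 0xC2

C2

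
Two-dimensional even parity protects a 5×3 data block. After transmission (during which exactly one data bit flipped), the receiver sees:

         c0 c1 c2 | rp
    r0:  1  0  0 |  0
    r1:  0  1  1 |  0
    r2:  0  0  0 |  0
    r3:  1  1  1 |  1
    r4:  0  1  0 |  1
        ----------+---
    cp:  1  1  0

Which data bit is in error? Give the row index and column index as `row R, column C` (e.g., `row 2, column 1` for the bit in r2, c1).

row 0, column 0

Recompute each row's even parity and compare to rp:
  r0: data parity 1, sent rp 0 → mismatch
  r1: data parity 0, sent rp 0 → ok
  r2: data parity 0, sent rp 0 → ok
  r3: data parity 1, sent rp 1 → ok
  r4: data parity 1, sent rp 1 → ok
Recompute each column's even parity and compare to cp:
  c0: data parity 0, sent cp 1 → mismatch
  c1: data parity 1, sent cp 1 → ok
  c2: data parity 0, sent cp 0 → ok
Exactly one row (r0) and one column (c0) fail → the flipped bit is at their intersection.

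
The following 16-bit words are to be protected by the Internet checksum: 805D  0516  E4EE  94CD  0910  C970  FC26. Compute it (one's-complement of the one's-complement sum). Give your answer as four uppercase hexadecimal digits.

One's-complement addition (fold any carry out of bit 15 back into bit 0):
  0x805D + 0x0516 = 0x08573
  0x8573 + 0xE4EE = 0x16A61 → wrap carry → 0x6A62
  0x6A62 + 0x94CD = 0x0FF2F
  0xFF2F + 0x0910 = 0x1083F → wrap carry → 0x0840
  0x0840 + 0xC970 = 0x0D1B0
  0xD1B0 + 0xFC26 = 0x1CDD6 → wrap carry → 0xCDD7
One's-complement sum = 0xCDD7.
Checksum = ~0xCDD7 & 0xFFFF = 0x3228.

3228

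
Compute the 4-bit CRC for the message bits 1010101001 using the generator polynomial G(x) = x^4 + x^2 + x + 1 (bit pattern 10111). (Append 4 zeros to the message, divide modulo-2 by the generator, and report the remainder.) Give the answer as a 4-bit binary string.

Append 4 zeros: 10101010010000. Divide by 10111 (XOR where the leading bit is 1):
  pos 0: 10101 XOR 10111 = 00010
  pos 3: 10010 XOR 10111 = 00101
  pos 5: 10101 XOR 10111 = 00010
  pos 8: 10000 XOR 10111 = 00111
Remainder (last 4 bits) = 1110. This is the CRC / FCS.

1110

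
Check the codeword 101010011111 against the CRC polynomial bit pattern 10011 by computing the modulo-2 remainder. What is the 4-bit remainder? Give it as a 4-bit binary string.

Modulo-2 division of 101010011111 by 10011:
  pos 0: 10101 XOR 10011 = 00110
  pos 2: 11000 XOR 10011 = 01011
  pos 3: 10111 XOR 10011 = 00100
  pos 5: 10011 XOR 10011 = 00000
Remainder = 0011 (nonzero — an error is detected).

0011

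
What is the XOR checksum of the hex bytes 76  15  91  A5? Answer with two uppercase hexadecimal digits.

57

XOR the bytes together:
  start with 0x76
  0x76 ⊕ 0x15 = 0x63
  0x63 ⊕ 0x91 = 0xF2
  0xF2 ⊕ 0xA5 = 0x57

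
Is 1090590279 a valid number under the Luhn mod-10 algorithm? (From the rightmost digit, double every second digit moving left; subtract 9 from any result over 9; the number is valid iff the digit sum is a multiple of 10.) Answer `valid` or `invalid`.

invalid

From the right, keep odd positions and double even positions (subtract 9 from any doubled value over 9):
  doubled (positions 2,4,...): 5 0 1 9 2 → sum 17
  kept (positions 1,3,...): 9 2 9 0 0 → sum 20
Total = 37.
37 mod 10 = 7, so the number is invalid.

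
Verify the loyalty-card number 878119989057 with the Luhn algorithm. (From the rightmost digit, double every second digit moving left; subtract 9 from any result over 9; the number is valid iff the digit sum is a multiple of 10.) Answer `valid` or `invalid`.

From the right, keep odd positions and double even positions (subtract 9 from any doubled value over 9):
  doubled (positions 2,4,...): 1 9 9 2 7 7 → sum 35
  kept (positions 1,3,...): 7 0 8 9 1 7 → sum 32
Total = 67.
67 mod 10 = 7, so the number is invalid.

invalid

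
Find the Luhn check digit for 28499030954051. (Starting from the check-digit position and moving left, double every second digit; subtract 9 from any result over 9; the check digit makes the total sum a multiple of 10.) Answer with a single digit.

Partial digits right→left: 1 5 0 4 5 9 0 3 0 9 9 4 8 2
Double every second digit counting from the check-digit position (so the 1st, 3rd, 5th, ... of the partial from the right).
  doubled (with −9 where >9): 2 0 1 0 0 9 7 → sum 19
  kept as-is: 5 4 9 3 9 4 2 → sum 36
Total = 19 + 36 = 55.
Check digit = (10 − (55 mod 10)) mod 10 = 5.

5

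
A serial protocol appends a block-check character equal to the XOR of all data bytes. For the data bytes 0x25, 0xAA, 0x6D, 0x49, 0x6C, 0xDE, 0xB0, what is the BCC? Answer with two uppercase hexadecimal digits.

XOR the bytes together:
  start with 0x25
  0x25 ⊕ 0xAA = 0x8F
  0x8F ⊕ 0x6D = 0xE2
  0xE2 ⊕ 0x49 = 0xAB
  0xAB ⊕ 0x6C = 0xC7
  0xC7 ⊕ 0xDE = 0x19
  0x19 ⊕ 0xB0 = 0xA9

A9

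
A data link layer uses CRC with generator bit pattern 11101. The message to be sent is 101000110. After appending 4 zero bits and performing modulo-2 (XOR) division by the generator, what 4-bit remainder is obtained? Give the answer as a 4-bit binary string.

Append 4 zeros: 1010001100000. Divide by 11101 (XOR where the leading bit is 1):
  pos 0: 10100 XOR 11101 = 01001
  pos 1: 10010 XOR 11101 = 01111
  pos 2: 11111 XOR 11101 = 00010
  pos 5: 10100 XOR 11101 = 01001
  pos 6: 10010 XOR 11101 = 01111
  pos 7: 11110 XOR 11101 = 00011
Remainder (last 4 bits) = 0110. This is the CRC / FCS.

0110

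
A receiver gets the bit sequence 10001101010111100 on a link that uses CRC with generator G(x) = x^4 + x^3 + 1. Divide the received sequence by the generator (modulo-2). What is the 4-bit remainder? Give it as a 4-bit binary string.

Modulo-2 division of 10001101010111100 by 11001:
  pos 0: 10001 XOR 11001 = 01000
  pos 1: 10001 XOR 11001 = 01000
  pos 2: 10000 XOR 11001 = 01001
  pos 3: 10011 XOR 11001 = 01010
  pos 4: 10100 XOR 11001 = 01101
  pos 5: 11011 XOR 11001 = 00010
  pos 8: 10011 XOR 11001 = 01010
  pos 9: 10101 XOR 11001 = 01100
  pos 10: 11001 XOR 11001 = 00000
Remainder = 0000 (zero — the frame passes the CRC check).

0000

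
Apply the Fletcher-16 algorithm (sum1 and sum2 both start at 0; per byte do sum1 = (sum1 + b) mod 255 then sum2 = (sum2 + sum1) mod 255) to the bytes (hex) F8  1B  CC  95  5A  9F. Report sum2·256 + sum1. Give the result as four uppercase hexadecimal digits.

Running sums (mod 255):
  after byte 0 (F8): sum1=248, sum2=248
  after byte 1 (1B): sum1=20, sum2=13
  after byte 2 (CC): sum1=224, sum2=237
  after byte 3 (95): sum1=118, sum2=100
  after byte 4 (5A): sum1=208, sum2=53
  after byte 5 (9F): sum1=112, sum2=165
Checksum = sum2·256 + sum1 = 165·256 + 112 = 42352 = 0xA570.

A570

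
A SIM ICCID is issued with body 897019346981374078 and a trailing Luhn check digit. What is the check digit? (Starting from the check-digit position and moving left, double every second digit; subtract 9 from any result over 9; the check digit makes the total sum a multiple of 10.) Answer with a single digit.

Partial digits right→left: 8 7 0 4 7 3 1 8 9 6 4 3 9 1 0 7 9 8
Double every second digit counting from the check-digit position (so the 1st, 3rd, 5th, ... of the partial from the right).
  doubled (with −9 where >9): 7 0 5 2 9 8 9 0 9 → sum 49
  kept as-is: 7 4 3 8 6 3 1 7 8 → sum 47
Total = 49 + 47 = 96.
Check digit = (10 − (96 mod 10)) mod 10 = 4.

4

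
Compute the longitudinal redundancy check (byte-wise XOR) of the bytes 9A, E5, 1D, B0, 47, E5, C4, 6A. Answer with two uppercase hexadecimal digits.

XOR the bytes together:
  start with 0x9A
  0x9A ⊕ 0xE5 = 0x7F
  0x7F ⊕ 0x1D = 0x62
  0x62 ⊕ 0xB0 = 0xD2
  0xD2 ⊕ 0x47 = 0x95
  0x95 ⊕ 0xE5 = 0x70
  0x70 ⊕ 0xC4 = 0xB4
  0xB4 ⊕ 0x6A = 0xDE

DE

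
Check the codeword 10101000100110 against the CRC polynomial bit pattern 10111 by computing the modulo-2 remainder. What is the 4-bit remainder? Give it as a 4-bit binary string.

0000

Modulo-2 division of 10101000100110 by 10111:
  pos 0: 10101 XOR 10111 = 00010
  pos 3: 10000 XOR 10111 = 00111
  pos 5: 11110 XOR 10111 = 01001
  pos 6: 10010 XOR 10111 = 00101
  pos 8: 10111 XOR 10111 = 00000
Remainder = 0000 (zero — the frame passes the CRC check).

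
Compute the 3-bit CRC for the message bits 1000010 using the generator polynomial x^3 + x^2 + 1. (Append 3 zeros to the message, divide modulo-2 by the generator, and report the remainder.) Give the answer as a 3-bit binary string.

Append 3 zeros: 1000010000. Divide by 1101 (XOR where the leading bit is 1):
  pos 0: 1000 XOR 1101 = 0101
  pos 1: 1010 XOR 1101 = 0111
  pos 2: 1111 XOR 1101 = 0010
  pos 4: 1000 XOR 1101 = 0101
  pos 5: 1010 XOR 1101 = 0111
  pos 6: 1110 XOR 1101 = 0011
Remainder (last 3 bits) = 011. This is the CRC / FCS.

011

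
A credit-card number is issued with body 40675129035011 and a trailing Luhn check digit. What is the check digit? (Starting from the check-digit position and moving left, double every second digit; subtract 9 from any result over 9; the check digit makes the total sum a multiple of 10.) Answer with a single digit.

Partial digits right→left: 1 1 0 5 3 0 9 2 1 5 7 6 0 4
Double every second digit counting from the check-digit position (so the 1st, 3rd, 5th, ... of the partial from the right).
  doubled (with −9 where >9): 2 0 6 9 2 5 0 → sum 24
  kept as-is: 1 5 0 2 5 6 4 → sum 23
Total = 24 + 23 = 47.
Check digit = (10 − (47 mod 10)) mod 10 = 3.

3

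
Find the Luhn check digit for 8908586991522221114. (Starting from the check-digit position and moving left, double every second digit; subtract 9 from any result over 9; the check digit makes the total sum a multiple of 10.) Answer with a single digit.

0

Partial digits right→left: 4 1 1 1 2 2 2 2 5 1 9 9 6 8 5 8 0 9 8
Double every second digit counting from the check-digit position (so the 1st, 3rd, 5th, ... of the partial from the right).
  doubled (with −9 where >9): 8 2 4 4 1 9 3 1 0 7 → sum 39
  kept as-is: 1 1 2 2 1 9 8 8 9 → sum 41
Total = 39 + 41 = 80.
Check digit = (10 − (80 mod 10)) mod 10 = 0.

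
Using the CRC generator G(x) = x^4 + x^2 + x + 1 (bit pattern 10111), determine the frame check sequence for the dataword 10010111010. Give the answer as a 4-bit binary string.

Append 4 zeros: 100101110100000. Divide by 10111 (XOR where the leading bit is 1):
  pos 0: 10010 XOR 10111 = 00101
  pos 2: 10111 XOR 10111 = 00000
  pos 7: 10100 XOR 10111 = 00011
  pos 10: 11000 XOR 10111 = 01111
Remainder (last 4 bits) = 1111. This is the CRC / FCS.

1111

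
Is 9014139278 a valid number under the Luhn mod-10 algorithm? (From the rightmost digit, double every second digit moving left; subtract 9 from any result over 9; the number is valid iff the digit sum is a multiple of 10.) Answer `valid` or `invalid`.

invalid

From the right, keep odd positions and double even positions (subtract 9 from any doubled value over 9):
  doubled (positions 2,4,...): 5 9 2 2 9 → sum 27
  kept (positions 1,3,...): 8 2 3 4 0 → sum 17
Total = 44.
44 mod 10 = 4, so the number is invalid.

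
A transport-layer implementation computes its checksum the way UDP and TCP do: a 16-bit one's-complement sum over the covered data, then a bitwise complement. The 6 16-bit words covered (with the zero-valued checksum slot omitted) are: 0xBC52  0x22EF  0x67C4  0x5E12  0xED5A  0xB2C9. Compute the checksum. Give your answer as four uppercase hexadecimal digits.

One's-complement addition (fold any carry out of bit 15 back into bit 0):
  0xBC52 + 0x22EF = 0x0DF41
  0xDF41 + 0x67C4 = 0x14705 → wrap carry → 0x4706
  0x4706 + 0x5E12 = 0x0A518
  0xA518 + 0xED5A = 0x19272 → wrap carry → 0x9273
  0x9273 + 0xB2C9 = 0x1453C → wrap carry → 0x453D
One's-complement sum = 0x453D.
Checksum = ~0x453D & 0xFFFF = 0xBAC2.

BAC2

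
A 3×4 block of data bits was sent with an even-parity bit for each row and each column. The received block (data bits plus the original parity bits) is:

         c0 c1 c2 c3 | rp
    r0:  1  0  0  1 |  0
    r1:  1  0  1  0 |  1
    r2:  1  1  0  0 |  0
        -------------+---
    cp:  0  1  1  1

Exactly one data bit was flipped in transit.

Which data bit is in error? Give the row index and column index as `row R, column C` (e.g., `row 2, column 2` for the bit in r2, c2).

row 1, column 0

Recompute each row's even parity and compare to rp:
  r0: data parity 0, sent rp 0 → ok
  r1: data parity 0, sent rp 1 → mismatch
  r2: data parity 0, sent rp 0 → ok
Recompute each column's even parity and compare to cp:
  c0: data parity 1, sent cp 0 → mismatch
  c1: data parity 1, sent cp 1 → ok
  c2: data parity 1, sent cp 1 → ok
  c3: data parity 1, sent cp 1 → ok
Exactly one row (r1) and one column (c0) fail → the flipped bit is at their intersection.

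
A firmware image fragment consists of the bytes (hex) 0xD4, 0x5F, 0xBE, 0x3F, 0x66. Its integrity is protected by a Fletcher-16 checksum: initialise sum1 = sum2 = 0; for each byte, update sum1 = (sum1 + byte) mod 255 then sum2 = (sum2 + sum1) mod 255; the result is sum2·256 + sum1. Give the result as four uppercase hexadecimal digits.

C698

Running sums (mod 255):
  after byte 0 (0xD4): sum1=212, sum2=212
  after byte 1 (0x5F): sum1=52, sum2=9
  after byte 2 (0xBE): sum1=242, sum2=251
  after byte 3 (0x3F): sum1=50, sum2=46
  after byte 4 (0x66): sum1=152, sum2=198
Checksum = sum2·256 + sum1 = 198·256 + 152 = 50840 = 0xC698.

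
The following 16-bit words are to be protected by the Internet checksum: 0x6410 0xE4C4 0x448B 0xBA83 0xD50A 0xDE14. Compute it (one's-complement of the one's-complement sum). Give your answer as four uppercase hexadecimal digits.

04FC

One's-complement addition (fold any carry out of bit 15 back into bit 0):
  0x6410 + 0xE4C4 = 0x148D4 → wrap carry → 0x48D5
  0x48D5 + 0x448B = 0x08D60
  0x8D60 + 0xBA83 = 0x147E3 → wrap carry → 0x47E4
  0x47E4 + 0xD50A = 0x11CEE → wrap carry → 0x1CEF
  0x1CEF + 0xDE14 = 0x0FB03
One's-complement sum = 0xFB03.
Checksum = ~0xFB03 & 0xFFFF = 0x04FC.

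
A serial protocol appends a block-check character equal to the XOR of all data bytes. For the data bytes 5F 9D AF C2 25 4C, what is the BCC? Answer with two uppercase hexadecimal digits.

XOR the bytes together:
  start with 0x5F
  0x5F ⊕ 0x9D = 0xC2
  0xC2 ⊕ 0xAF = 0x6D
  0x6D ⊕ 0xC2 = 0xAF
  0xAF ⊕ 0x25 = 0x8A
  0x8A ⊕ 0x4C = 0xC6

C6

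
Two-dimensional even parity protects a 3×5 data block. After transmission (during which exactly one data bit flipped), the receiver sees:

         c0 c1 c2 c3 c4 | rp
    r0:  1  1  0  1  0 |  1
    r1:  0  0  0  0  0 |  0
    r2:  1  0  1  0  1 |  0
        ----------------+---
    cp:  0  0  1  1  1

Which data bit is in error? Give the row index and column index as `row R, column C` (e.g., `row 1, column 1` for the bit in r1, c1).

row 2, column 1

Recompute each row's even parity and compare to rp:
  r0: data parity 1, sent rp 1 → ok
  r1: data parity 0, sent rp 0 → ok
  r2: data parity 1, sent rp 0 → mismatch
Recompute each column's even parity and compare to cp:
  c0: data parity 0, sent cp 0 → ok
  c1: data parity 1, sent cp 0 → mismatch
  c2: data parity 1, sent cp 1 → ok
  c3: data parity 1, sent cp 1 → ok
  c4: data parity 1, sent cp 1 → ok
Exactly one row (r2) and one column (c1) fail → the flipped bit is at their intersection.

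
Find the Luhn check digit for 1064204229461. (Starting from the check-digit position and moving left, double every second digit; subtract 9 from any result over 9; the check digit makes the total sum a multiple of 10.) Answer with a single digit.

Partial digits right→left: 1 6 4 9 2 2 4 0 2 4 6 0 1
Double every second digit counting from the check-digit position (so the 1st, 3rd, 5th, ... of the partial from the right).
  doubled (with −9 where >9): 2 8 4 8 4 3 2 → sum 31
  kept as-is: 6 9 2 0 4 0 → sum 21
Total = 31 + 21 = 52.
Check digit = (10 − (52 mod 10)) mod 10 = 8.

8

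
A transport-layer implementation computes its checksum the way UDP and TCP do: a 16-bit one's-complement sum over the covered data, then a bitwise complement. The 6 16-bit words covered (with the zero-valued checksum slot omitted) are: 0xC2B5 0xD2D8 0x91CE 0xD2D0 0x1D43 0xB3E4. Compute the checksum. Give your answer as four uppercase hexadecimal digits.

One's-complement addition (fold any carry out of bit 15 back into bit 0):
  0xC2B5 + 0xD2D8 = 0x1958D → wrap carry → 0x958E
  0x958E + 0x91CE = 0x1275C → wrap carry → 0x275D
  0x275D + 0xD2D0 = 0x0FA2D
  0xFA2D + 0x1D43 = 0x11770 → wrap carry → 0x1771
  0x1771 + 0xB3E4 = 0x0CB55
One's-complement sum = 0xCB55.
Checksum = ~0xCB55 & 0xFFFF = 0x34AA.

34AA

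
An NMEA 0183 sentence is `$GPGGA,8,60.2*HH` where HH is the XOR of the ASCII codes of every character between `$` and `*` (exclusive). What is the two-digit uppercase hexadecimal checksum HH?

74

XOR the ASCII codes of the payload characters:
  'G' = 0x47 → acc = 0x47
  'P' = 0x50 → acc = 0x17
  'G' = 0x47 → acc = 0x50
  'G' = 0x47 → acc = 0x17
  'A' = 0x41 → acc = 0x56
  ',' = 0x2C → acc = 0x7A
  '8' = 0x38 → acc = 0x42
  ',' = 0x2C → acc = 0x6E
  '6' = 0x36 → acc = 0x58
  '0' = 0x30 → acc = 0x68
  '.' = 0x2E → acc = 0x46
  '2' = 0x32 → acc = 0x74
Checksum = 0x74.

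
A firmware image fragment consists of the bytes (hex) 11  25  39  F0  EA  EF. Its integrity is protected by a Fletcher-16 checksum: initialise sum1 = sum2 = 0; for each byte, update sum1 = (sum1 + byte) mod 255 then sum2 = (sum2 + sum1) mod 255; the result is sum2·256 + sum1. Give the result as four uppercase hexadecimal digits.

9D3B

Running sums (mod 255):
  after byte 0 (11): sum1=17, sum2=17
  after byte 1 (25): sum1=54, sum2=71
  after byte 2 (39): sum1=111, sum2=182
  after byte 3 (F0): sum1=96, sum2=23
  after byte 4 (EA): sum1=75, sum2=98
  after byte 5 (EF): sum1=59, sum2=157
Checksum = sum2·256 + sum1 = 157·256 + 59 = 40251 = 0x9D3B.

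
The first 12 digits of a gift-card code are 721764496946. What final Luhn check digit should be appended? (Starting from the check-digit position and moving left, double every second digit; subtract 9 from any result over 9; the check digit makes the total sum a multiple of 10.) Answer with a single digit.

Partial digits right→left: 6 4 9 6 9 4 4 6 7 1 2 7
Double every second digit counting from the check-digit position (so the 1st, 3rd, 5th, ... of the partial from the right).
  doubled (with −9 where >9): 3 9 9 8 5 4 → sum 38
  kept as-is: 4 6 4 6 1 7 → sum 28
Total = 38 + 28 = 66.
Check digit = (10 − (66 mod 10)) mod 10 = 4.

4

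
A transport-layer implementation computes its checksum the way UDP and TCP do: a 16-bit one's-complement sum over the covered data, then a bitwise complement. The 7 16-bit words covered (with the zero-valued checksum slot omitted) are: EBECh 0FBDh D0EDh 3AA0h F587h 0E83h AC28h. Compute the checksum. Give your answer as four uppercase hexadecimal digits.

4894

One's-complement addition (fold any carry out of bit 15 back into bit 0):
  0xEBEC + 0x0FBD = 0x0FBA9
  0xFBA9 + 0xD0ED = 0x1CC96 → wrap carry → 0xCC97
  0xCC97 + 0x3AA0 = 0x10737 → wrap carry → 0x0738
  0x0738 + 0xF587 = 0x0FCBF
  0xFCBF + 0x0E83 = 0x10B42 → wrap carry → 0x0B43
  0x0B43 + 0xAC28 = 0x0B76B
One's-complement sum = 0xB76B.
Checksum = ~0xB76B & 0xFFFF = 0x4894.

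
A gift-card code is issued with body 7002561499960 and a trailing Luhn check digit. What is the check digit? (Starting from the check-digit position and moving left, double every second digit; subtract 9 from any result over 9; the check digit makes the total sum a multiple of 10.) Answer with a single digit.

7

Partial digits right→left: 0 6 9 9 9 4 1 6 5 2 0 0 7
Double every second digit counting from the check-digit position (so the 1st, 3rd, 5th, ... of the partial from the right).
  doubled (with −9 where >9): 0 9 9 2 1 0 5 → sum 26
  kept as-is: 6 9 4 6 2 0 → sum 27
Total = 26 + 27 = 53.
Check digit = (10 − (53 mod 10)) mod 10 = 7.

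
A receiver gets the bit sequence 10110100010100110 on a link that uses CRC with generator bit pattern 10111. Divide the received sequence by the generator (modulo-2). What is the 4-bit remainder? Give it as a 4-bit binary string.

Modulo-2 division of 10110100010100110 by 10111:
  pos 0: 10110 XOR 10111 = 00001
  pos 4: 11000 XOR 10111 = 01111
  pos 5: 11111 XOR 10111 = 01000
  pos 6: 10000 XOR 10111 = 00111
  pos 8: 11110 XOR 10111 = 01001
  pos 9: 10010 XOR 10111 = 00101
  pos 11: 10111 XOR 10111 = 00000
Remainder = 0000 (zero — the frame passes the CRC check).

0000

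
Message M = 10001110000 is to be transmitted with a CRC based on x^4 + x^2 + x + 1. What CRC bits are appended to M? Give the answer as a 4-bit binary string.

Append 4 zeros: 100011100000000. Divide by 10111 (XOR where the leading bit is 1):
  pos 0: 10001 XOR 10111 = 00110
  pos 2: 11011 XOR 10111 = 01100
  pos 3: 11000 XOR 10111 = 01111
  pos 4: 11110 XOR 10111 = 01001
  pos 5: 10010 XOR 10111 = 00101
  pos 7: 10100 XOR 10111 = 00011
  pos 10: 11000 XOR 10111 = 01111
Remainder (last 4 bits) = 1111. This is the CRC / FCS.

1111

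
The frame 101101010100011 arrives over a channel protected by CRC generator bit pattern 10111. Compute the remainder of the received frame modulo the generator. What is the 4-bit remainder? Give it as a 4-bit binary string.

Modulo-2 division of 101101010100011 by 10111:
  pos 0: 10110 XOR 10111 = 00001
  pos 4: 11010 XOR 10111 = 01101
  pos 5: 11011 XOR 10111 = 01100
  pos 6: 11000 XOR 10111 = 01111
  pos 7: 11110 XOR 10111 = 01001
  pos 8: 10010 XOR 10111 = 00101
  pos 10: 10111 XOR 10111 = 00000
Remainder = 0000 (zero — the frame passes the CRC check).

0000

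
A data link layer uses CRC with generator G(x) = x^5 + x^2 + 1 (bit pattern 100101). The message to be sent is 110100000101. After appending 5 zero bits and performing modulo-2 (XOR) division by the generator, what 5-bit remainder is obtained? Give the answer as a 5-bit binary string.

01001

Append 5 zeros: 11010000010100000. Divide by 100101 (XOR where the leading bit is 1):
  pos 0: 110100 XOR 100101 = 010001
  pos 1: 100010 XOR 100101 = 000111
  pos 4: 111001 XOR 100101 = 011100
  pos 5: 111000 XOR 100101 = 011101
  pos 6: 111011 XOR 100101 = 011110
  pos 7: 111100 XOR 100101 = 011001
  pos 8: 110010 XOR 100101 = 010111
  pos 9: 101110 XOR 100101 = 001011
  pos 11: 101100 XOR 100101 = 001001
Remainder (last 5 bits) = 01001. This is the CRC / FCS.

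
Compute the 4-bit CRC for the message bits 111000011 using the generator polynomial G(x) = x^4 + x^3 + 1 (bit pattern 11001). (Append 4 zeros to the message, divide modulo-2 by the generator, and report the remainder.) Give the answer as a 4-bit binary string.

0110

Append 4 zeros: 1110000110000. Divide by 11001 (XOR where the leading bit is 1):
  pos 0: 11100 XOR 11001 = 00101
  pos 2: 10100 XOR 11001 = 01101
  pos 3: 11011 XOR 11001 = 00010
  pos 6: 10100 XOR 11001 = 01101
  pos 7: 11010 XOR 11001 = 00011
Remainder (last 4 bits) = 0110. This is the CRC / FCS.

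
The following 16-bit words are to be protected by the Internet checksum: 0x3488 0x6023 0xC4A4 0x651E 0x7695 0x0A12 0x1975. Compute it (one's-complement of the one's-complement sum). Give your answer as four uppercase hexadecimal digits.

A774

One's-complement addition (fold any carry out of bit 15 back into bit 0):
  0x3488 + 0x6023 = 0x094AB
  0x94AB + 0xC4A4 = 0x1594F → wrap carry → 0x5950
  0x5950 + 0x651E = 0x0BE6E
  0xBE6E + 0x7695 = 0x13503 → wrap carry → 0x3504
  0x3504 + 0x0A12 = 0x03F16
  0x3F16 + 0x1975 = 0x0588B
One's-complement sum = 0x588B.
Checksum = ~0x588B & 0xFFFF = 0xA774.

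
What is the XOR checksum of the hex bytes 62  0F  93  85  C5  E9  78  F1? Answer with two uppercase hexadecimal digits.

XOR the bytes together:
  start with 0x62
  0x62 ⊕ 0x0F = 0x6D
  0x6D ⊕ 0x93 = 0xFE
  0xFE ⊕ 0x85 = 0x7B
  0x7B ⊕ 0xC5 = 0xBE
  0xBE ⊕ 0xE9 = 0x57
  0x57 ⊕ 0x78 = 0x2F
  0x2F ⊕ 0xF1 = 0xDE

DE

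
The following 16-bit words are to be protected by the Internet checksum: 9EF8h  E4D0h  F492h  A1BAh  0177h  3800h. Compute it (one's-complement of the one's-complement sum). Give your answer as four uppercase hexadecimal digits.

AC71

One's-complement addition (fold any carry out of bit 15 back into bit 0):
  0x9EF8 + 0xE4D0 = 0x183C8 → wrap carry → 0x83C9
  0x83C9 + 0xF492 = 0x1785B → wrap carry → 0x785C
  0x785C + 0xA1BA = 0x11A16 → wrap carry → 0x1A17
  0x1A17 + 0x0177 = 0x01B8E
  0x1B8E + 0x3800 = 0x0538E
One's-complement sum = 0x538E.
Checksum = ~0x538E & 0xFFFF = 0xAC71.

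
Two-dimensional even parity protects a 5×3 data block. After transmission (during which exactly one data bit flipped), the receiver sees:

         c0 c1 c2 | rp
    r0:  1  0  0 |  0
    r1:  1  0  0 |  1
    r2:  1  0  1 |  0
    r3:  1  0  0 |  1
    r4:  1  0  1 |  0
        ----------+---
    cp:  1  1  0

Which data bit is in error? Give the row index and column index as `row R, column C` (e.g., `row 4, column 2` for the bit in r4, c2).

row 0, column 1

Recompute each row's even parity and compare to rp:
  r0: data parity 1, sent rp 0 → mismatch
  r1: data parity 1, sent rp 1 → ok
  r2: data parity 0, sent rp 0 → ok
  r3: data parity 1, sent rp 1 → ok
  r4: data parity 0, sent rp 0 → ok
Recompute each column's even parity and compare to cp:
  c0: data parity 1, sent cp 1 → ok
  c1: data parity 0, sent cp 1 → mismatch
  c2: data parity 0, sent cp 0 → ok
Exactly one row (r0) and one column (c1) fail → the flipped bit is at their intersection.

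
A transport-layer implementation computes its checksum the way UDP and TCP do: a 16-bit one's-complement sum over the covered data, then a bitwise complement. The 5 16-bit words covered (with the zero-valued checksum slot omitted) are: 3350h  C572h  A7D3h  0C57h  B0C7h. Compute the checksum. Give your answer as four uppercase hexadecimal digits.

One's-complement addition (fold any carry out of bit 15 back into bit 0):
  0x3350 + 0xC572 = 0x0F8C2
  0xF8C2 + 0xA7D3 = 0x1A095 → wrap carry → 0xA096
  0xA096 + 0x0C57 = 0x0ACED
  0xACED + 0xB0C7 = 0x15DB4 → wrap carry → 0x5DB5
One's-complement sum = 0x5DB5.
Checksum = ~0x5DB5 & 0xFFFF = 0xA24A.

A24A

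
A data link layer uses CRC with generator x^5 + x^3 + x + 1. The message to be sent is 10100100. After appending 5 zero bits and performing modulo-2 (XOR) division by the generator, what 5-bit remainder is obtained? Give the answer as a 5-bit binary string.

01110

Append 5 zeros: 1010010000000. Divide by 101011 (XOR where the leading bit is 1):
  pos 0: 101001 XOR 101011 = 000010
  pos 4: 100000 XOR 101011 = 001011
  pos 6: 101100 XOR 101011 = 000111
Remainder (last 5 bits) = 01110. This is the CRC / FCS.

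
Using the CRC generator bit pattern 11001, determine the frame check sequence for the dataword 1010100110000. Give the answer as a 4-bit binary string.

Append 4 zeros: 10101001100000000. Divide by 11001 (XOR where the leading bit is 1):
  pos 0: 10101 XOR 11001 = 01100
  pos 1: 11000 XOR 11001 = 00001
  pos 5: 10110 XOR 11001 = 01111
  pos 6: 11110 XOR 11001 = 00111
  pos 8: 11100 XOR 11001 = 00101
  pos 10: 10100 XOR 11001 = 01101
  pos 11: 11010 XOR 11001 = 00011
Remainder (last 4 bits) = 0110. This is the CRC / FCS.

0110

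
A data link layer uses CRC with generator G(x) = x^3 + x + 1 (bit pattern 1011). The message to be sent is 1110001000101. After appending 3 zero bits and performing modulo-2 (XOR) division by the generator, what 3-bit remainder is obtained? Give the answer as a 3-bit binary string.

110

Append 3 zeros: 1110001000101000. Divide by 1011 (XOR where the leading bit is 1):
  pos 0: 1110 XOR 1011 = 0101
  pos 1: 1010 XOR 1011 = 0001
  pos 4: 1010 XOR 1011 = 0001
  pos 7: 1001 XOR 1011 = 0010
  pos 9: 1001 XOR 1011 = 0010
  pos 11: 1000 XOR 1011 = 0011
Remainder (last 3 bits) = 110. This is the CRC / FCS.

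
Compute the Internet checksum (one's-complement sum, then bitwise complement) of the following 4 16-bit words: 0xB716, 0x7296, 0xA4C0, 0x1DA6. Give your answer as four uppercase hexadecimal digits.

13EC

One's-complement addition (fold any carry out of bit 15 back into bit 0):
  0xB716 + 0x7296 = 0x129AC → wrap carry → 0x29AD
  0x29AD + 0xA4C0 = 0x0CE6D
  0xCE6D + 0x1DA6 = 0x0EC13
One's-complement sum = 0xEC13.
Checksum = ~0xEC13 & 0xFFFF = 0x13EC.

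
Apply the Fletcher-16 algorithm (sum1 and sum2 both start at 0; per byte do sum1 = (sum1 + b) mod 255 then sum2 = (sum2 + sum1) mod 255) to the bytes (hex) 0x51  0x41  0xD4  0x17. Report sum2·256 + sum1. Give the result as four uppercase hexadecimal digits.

C97E

Running sums (mod 255):
  after byte 0 (0x51): sum1=81, sum2=81
  after byte 1 (0x41): sum1=146, sum2=227
  after byte 2 (0xD4): sum1=103, sum2=75
  after byte 3 (0x17): sum1=126, sum2=201
Checksum = sum2·256 + sum1 = 201·256 + 126 = 51582 = 0xC97E.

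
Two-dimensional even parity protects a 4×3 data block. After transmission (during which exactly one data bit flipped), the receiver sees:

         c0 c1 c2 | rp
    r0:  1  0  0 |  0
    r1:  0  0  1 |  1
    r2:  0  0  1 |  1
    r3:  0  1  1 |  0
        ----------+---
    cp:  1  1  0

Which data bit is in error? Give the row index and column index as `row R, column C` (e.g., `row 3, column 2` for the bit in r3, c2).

Recompute each row's even parity and compare to rp:
  r0: data parity 1, sent rp 0 → mismatch
  r1: data parity 1, sent rp 1 → ok
  r2: data parity 1, sent rp 1 → ok
  r3: data parity 0, sent rp 0 → ok
Recompute each column's even parity and compare to cp:
  c0: data parity 1, sent cp 1 → ok
  c1: data parity 1, sent cp 1 → ok
  c2: data parity 1, sent cp 0 → mismatch
Exactly one row (r0) and one column (c2) fail → the flipped bit is at their intersection.

row 0, column 2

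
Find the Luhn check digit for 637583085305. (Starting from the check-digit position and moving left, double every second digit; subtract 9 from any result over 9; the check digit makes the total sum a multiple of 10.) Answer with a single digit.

Partial digits right→left: 5 0 3 5 8 0 3 8 5 7 3 6
Double every second digit counting from the check-digit position (so the 1st, 3rd, 5th, ... of the partial from the right).
  doubled (with −9 where >9): 1 6 7 6 1 6 → sum 27
  kept as-is: 0 5 0 8 7 6 → sum 26
Total = 27 + 26 = 53.
Check digit = (10 − (53 mod 10)) mod 10 = 7.

7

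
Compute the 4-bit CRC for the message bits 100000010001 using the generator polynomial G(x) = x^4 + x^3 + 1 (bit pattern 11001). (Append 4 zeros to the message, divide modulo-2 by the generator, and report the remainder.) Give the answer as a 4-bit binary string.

0110

Append 4 zeros: 1000000100010000. Divide by 11001 (XOR where the leading bit is 1):
  pos 0: 10000 XOR 11001 = 01001
  pos 1: 10010 XOR 11001 = 01011
  pos 2: 10110 XOR 11001 = 01111
  pos 3: 11111 XOR 11001 = 00110
  pos 5: 11000 XOR 11001 = 00001
  pos 9: 10100 XOR 11001 = 01101
  pos 10: 11010 XOR 11001 = 00011
Remainder (last 4 bits) = 0110. This is the CRC / FCS.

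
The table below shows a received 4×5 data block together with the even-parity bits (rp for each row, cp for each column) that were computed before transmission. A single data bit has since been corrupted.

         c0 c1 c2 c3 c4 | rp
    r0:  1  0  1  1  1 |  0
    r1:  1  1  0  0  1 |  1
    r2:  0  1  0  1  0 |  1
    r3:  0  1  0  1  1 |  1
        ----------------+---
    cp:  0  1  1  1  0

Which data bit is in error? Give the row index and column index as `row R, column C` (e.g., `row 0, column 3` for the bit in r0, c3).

row 2, column 4

Recompute each row's even parity and compare to rp:
  r0: data parity 0, sent rp 0 → ok
  r1: data parity 1, sent rp 1 → ok
  r2: data parity 0, sent rp 1 → mismatch
  r3: data parity 1, sent rp 1 → ok
Recompute each column's even parity and compare to cp:
  c0: data parity 0, sent cp 0 → ok
  c1: data parity 1, sent cp 1 → ok
  c2: data parity 1, sent cp 1 → ok
  c3: data parity 1, sent cp 1 → ok
  c4: data parity 1, sent cp 0 → mismatch
Exactly one row (r2) and one column (c4) fail → the flipped bit is at their intersection.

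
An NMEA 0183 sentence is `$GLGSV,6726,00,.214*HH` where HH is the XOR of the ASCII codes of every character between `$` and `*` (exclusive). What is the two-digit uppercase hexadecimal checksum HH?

XOR the ASCII codes of the payload characters:
  'G' = 0x47 → acc = 0x47
  'L' = 0x4C → acc = 0x0B
  'G' = 0x47 → acc = 0x4C
  'S' = 0x53 → acc = 0x1F
  'V' = 0x56 → acc = 0x49
  ',' = 0x2C → acc = 0x65
  '6' = 0x36 → acc = 0x53
  '7' = 0x37 → acc = 0x64
  '2' = 0x32 → acc = 0x56
  '6' = 0x36 → acc = 0x60
  ',' = 0x2C → acc = 0x4C
  '0' = 0x30 → acc = 0x7C
  '0' = 0x30 → acc = 0x4C
  ',' = 0x2C → acc = 0x60
  '.' = 0x2E → acc = 0x4E
  '2' = 0x32 → acc = 0x7C
  '1' = 0x31 → acc = 0x4D
  '4' = 0x34 → acc = 0x79
Checksum = 0x79.

79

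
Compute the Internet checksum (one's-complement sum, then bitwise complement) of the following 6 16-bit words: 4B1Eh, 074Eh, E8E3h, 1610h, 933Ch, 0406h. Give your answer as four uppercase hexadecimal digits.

One's-complement addition (fold any carry out of bit 15 back into bit 0):
  0x4B1E + 0x074E = 0x0526C
  0x526C + 0xE8E3 = 0x13B4F → wrap carry → 0x3B50
  0x3B50 + 0x1610 = 0x05160
  0x5160 + 0x933C = 0x0E49C
  0xE49C + 0x0406 = 0x0E8A2
One's-complement sum = 0xE8A2.
Checksum = ~0xE8A2 & 0xFFFF = 0x175D.

175D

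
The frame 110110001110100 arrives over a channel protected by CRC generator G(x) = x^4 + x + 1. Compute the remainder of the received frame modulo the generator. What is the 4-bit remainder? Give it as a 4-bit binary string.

0000

Modulo-2 division of 110110001110100 by 10011:
  pos 0: 11011 XOR 10011 = 01000
  pos 1: 10000 XOR 10011 = 00011
  pos 4: 11001 XOR 10011 = 01010
  pos 5: 10101 XOR 10011 = 00110
  pos 7: 11010 XOR 10011 = 01001
  pos 8: 10011 XOR 10011 = 00000
Remainder = 0000 (zero — the frame passes the CRC check).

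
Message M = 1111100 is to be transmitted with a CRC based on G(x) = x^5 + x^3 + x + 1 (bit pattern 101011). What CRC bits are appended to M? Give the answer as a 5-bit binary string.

Append 5 zeros: 111110000000. Divide by 101011 (XOR where the leading bit is 1):
  pos 0: 111110 XOR 101011 = 010101
  pos 1: 101010 XOR 101011 = 000001
  pos 6: 100000 XOR 101011 = 001011
Remainder (last 5 bits) = 01011. This is the CRC / FCS.

01011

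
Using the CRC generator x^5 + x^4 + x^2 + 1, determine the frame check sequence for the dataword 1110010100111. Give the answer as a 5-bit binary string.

Append 5 zeros: 111001010011100000. Divide by 110101 (XOR where the leading bit is 1):
  pos 0: 111001 XOR 110101 = 001100
  pos 2: 110001 XOR 110101 = 000100
  pos 5: 100001 XOR 110101 = 010100
  pos 6: 101001 XOR 110101 = 011100
  pos 7: 111001 XOR 110101 = 001100
  pos 9: 110000 XOR 110101 = 000101
  pos 12: 101000 XOR 110101 = 011101
Remainder (last 5 bits) = 11101. This is the CRC / FCS.

11101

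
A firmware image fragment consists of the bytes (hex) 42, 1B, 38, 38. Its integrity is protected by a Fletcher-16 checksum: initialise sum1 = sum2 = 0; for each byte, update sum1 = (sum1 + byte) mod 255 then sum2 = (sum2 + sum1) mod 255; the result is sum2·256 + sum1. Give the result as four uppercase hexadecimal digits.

03CD

Running sums (mod 255):
  after byte 0 (42): sum1=66, sum2=66
  after byte 1 (1B): sum1=93, sum2=159
  after byte 2 (38): sum1=149, sum2=53
  after byte 3 (38): sum1=205, sum2=3
Checksum = sum2·256 + sum1 = 3·256 + 205 = 973 = 0x03CD.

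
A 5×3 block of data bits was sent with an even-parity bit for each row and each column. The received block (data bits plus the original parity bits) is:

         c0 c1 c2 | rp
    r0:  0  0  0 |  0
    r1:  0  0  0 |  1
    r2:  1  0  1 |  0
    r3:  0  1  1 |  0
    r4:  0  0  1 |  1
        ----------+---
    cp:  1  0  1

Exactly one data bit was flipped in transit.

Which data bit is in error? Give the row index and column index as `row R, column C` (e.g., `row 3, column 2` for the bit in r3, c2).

row 1, column 1

Recompute each row's even parity and compare to rp:
  r0: data parity 0, sent rp 0 → ok
  r1: data parity 0, sent rp 1 → mismatch
  r2: data parity 0, sent rp 0 → ok
  r3: data parity 0, sent rp 0 → ok
  r4: data parity 1, sent rp 1 → ok
Recompute each column's even parity and compare to cp:
  c0: data parity 1, sent cp 1 → ok
  c1: data parity 1, sent cp 0 → mismatch
  c2: data parity 1, sent cp 1 → ok
Exactly one row (r1) and one column (c1) fail → the flipped bit is at their intersection.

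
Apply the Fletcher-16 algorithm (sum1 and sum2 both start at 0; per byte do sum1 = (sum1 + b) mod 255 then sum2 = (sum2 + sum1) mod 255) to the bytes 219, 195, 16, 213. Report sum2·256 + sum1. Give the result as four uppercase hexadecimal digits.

Running sums (mod 255):
  after byte 0 (219): sum1=219, sum2=219
  after byte 1 (195): sum1=159, sum2=123
  after byte 2 (16): sum1=175, sum2=43
  after byte 3 (213): sum1=133, sum2=176
Checksum = sum2·256 + sum1 = 176·256 + 133 = 45189 = 0xB085.

B085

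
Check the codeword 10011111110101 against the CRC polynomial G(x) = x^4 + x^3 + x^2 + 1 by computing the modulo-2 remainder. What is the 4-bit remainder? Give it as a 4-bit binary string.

Modulo-2 division of 10011111110101 by 11101:
  pos 0: 10011 XOR 11101 = 01110
  pos 1: 11101 XOR 11101 = 00000
  pos 6: 11110 XOR 11101 = 00011
  pos 9: 11101 XOR 11101 = 00000
Remainder = 0000 (zero — the frame passes the CRC check).

0000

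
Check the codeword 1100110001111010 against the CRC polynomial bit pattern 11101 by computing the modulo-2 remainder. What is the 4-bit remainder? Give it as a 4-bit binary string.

1000

Modulo-2 division of 1100110001111010 by 11101:
  pos 0: 11001 XOR 11101 = 00100
  pos 2: 10010 XOR 11101 = 01111
  pos 3: 11110 XOR 11101 = 00011
  pos 6: 11011 XOR 11101 = 00110
  pos 8: 11011 XOR 11101 = 00110
  pos 10: 11001 XOR 11101 = 00100
Remainder = 1000 (nonzero — an error is detected).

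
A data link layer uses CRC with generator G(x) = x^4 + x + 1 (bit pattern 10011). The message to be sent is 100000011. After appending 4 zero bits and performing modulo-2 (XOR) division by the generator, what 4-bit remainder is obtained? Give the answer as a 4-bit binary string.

1010

Append 4 zeros: 1000000110000. Divide by 10011 (XOR where the leading bit is 1):
  pos 0: 10000 XOR 10011 = 00011
  pos 3: 11001 XOR 10011 = 01010
  pos 4: 10101 XOR 10011 = 00110
  pos 6: 11000 XOR 10011 = 01011
  pos 7: 10110 XOR 10011 = 00101
Remainder (last 4 bits) = 1010. This is the CRC / FCS.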